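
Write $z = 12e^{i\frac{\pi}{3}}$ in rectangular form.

a = r cos θ = 12 * 1/2 = 6
b = r sin θ = 12 * sqrt(3)/2 = 6*sqrt(3)
z = 6 + 6*sqrt(3)i


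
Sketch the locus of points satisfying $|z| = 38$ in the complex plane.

|z| = 38 means sqrt(x^2 + y^2) = 38
This is a circle of radius 38 centered at the origin


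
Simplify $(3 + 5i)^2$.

(a + bi)^2 = a^2 - b^2 + 2abi
= 3^2 - 5^2 + 2*3*5i
= -16 + 30i


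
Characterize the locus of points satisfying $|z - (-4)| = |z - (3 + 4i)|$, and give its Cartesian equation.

|z - z1| = |z - z2| means z is equidistant from z1 and z2,
i.e. the perpendicular bisector of the segment from (-4, 0) to (3, 4) (midpoint (-1/2, 2)).
With z = x + yi, square both sides:
(x - (-4))^2 + (y - 0)^2 = (x - 3)^2 + (y - 4)^2
The x^2 and y^2 terms cancel: 14x + 8y = 25 - 16 = 9
Simplify: 14x + 8y = 9
Locus: Perpendicular bisector of the segment from (-4, 0) to (3, 4): the line 14x + 8y = 9


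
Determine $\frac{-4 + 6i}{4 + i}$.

Multiply numerator and denominator by conjugate (4 - i):
= (-4 + 6i)(4 - i) / (4^2 + 1^2)
= (-10 + 28i) / 17
= -10/17 + (28/17)i


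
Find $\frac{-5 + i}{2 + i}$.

Multiply numerator and denominator by conjugate (2 - i):
= (-5 + i)(2 - i) / (2^2 + 1^2)
= (-9 + 7i) / 5
= -9/5 + (7/5)i


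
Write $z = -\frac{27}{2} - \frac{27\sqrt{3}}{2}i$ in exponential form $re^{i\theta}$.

r = |z| = sqrt((-27/2)^2 + (-27*sqrt(3)/2)^2) = sqrt(729/4 + 2187/4) = sqrt(729) = 27
θ = arctan(b/a) = arctan(-23.3827/-13.5) (quadrant-adjusted) = -120° = -2π/3
z = 27e^(-i*2π/3)


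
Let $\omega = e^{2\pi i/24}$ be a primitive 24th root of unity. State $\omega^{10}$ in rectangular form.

ω^10 = e^(2πi·10/24) = e^(i·5π/6)
= cos(5π/6) + i sin(5π/6)
= -sqrt(3)/2 + (1/2)i


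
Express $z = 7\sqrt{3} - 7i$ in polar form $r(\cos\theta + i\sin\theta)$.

r = |z| = sqrt(a^2 + b^2) = sqrt((7*sqrt(3))^2 + (-7)^2) = sqrt(147 + 49) = sqrt(196) = 14
θ = arctan(b/a) = arctan(-7/12.1244) (quadrant-adjusted) = 330°
z = 14(cos 330° + i sin 330°)


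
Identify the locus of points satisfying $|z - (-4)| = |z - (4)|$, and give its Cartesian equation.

|z - z1| = |z - z2| means z is equidistant from z1 and z2,
i.e. the perpendicular bisector of the segment from (-4, 0) to (4, 0) (midpoint (0, 0)).
With z = x + yi, square both sides:
(x - (-4))^2 + (y - 0)^2 = (x - 4)^2 + (y - 0)^2
The x^2 and y^2 terms cancel: 16x + 0y = 16 - 16 = 0
Simplify: x = 0
Locus: Perpendicular bisector of the segment from (-4, 0) to (4, 0): the line x = 0


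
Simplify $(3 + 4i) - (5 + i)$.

(3 - 5) + (4 - 1)i = -2 + 3i


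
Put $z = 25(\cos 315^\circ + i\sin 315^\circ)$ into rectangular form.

a = r cos θ = 25 * sqrt(2)/2 = 25*sqrt(2)/2
b = r sin θ = 25 * -sqrt(2)/2 = -25*sqrt(2)/2
z = 25*sqrt(2)/2 - (25*sqrt(2)/2)i


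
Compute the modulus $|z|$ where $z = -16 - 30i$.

|z| = sqrt(a^2 + b^2) = sqrt((-16)^2 + (-30)^2) = sqrt(1156) = 34


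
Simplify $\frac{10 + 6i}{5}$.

Divisor is real, so divide each part by 5:
= 2 + (6/5)i


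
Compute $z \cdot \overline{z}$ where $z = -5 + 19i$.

z * conjugate(z) = |z|^2 = a^2 + b^2
= (-5)^2 + 19^2 = 386


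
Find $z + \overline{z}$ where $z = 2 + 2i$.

z + conjugate(z) = (a + bi) + (a - bi) = 2a
= 2 * 2 = 4


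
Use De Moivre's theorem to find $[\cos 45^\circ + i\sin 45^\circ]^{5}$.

By De Moivre: z^n = r^n(cos(nθ) + i sin(nθ))
= 1^5(cos(5*45°) + i sin(5*45°))
= 1(cos 225° + i sin 225°)
= -sqrt(2)/2 - (sqrt(2)/2)i


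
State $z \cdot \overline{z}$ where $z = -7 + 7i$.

z * conjugate(z) = |z|^2 = a^2 + b^2
= (-7)^2 + 7^2 = 98


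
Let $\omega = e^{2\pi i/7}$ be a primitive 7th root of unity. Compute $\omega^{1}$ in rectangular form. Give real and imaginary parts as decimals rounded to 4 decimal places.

ω^1 = e^(2πi·1/7) = e^(i·2π/7)
= cos(2π/7) + i sin(2π/7)
= 0.6235 + 0.7818i


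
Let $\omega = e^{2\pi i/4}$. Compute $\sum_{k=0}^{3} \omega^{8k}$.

Since 4 divides 8, ω^8 = (ω^4)^2 = 1^2 = 1, so every term is 1.
Sum = 4 · 1 = 4


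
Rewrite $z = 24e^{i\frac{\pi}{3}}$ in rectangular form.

a = r cos θ = 24 * 1/2 = 12
b = r sin θ = 24 * sqrt(3)/2 = 12*sqrt(3)
z = 12 + 12*sqrt(3)i


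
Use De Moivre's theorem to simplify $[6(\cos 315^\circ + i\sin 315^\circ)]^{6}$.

By De Moivre: z^n = r^n(cos(nθ) + i sin(nθ))
= 6^6(cos(6*315°) + i sin(6*315°))
= 46656(cos 90° + i sin 90°)
= 46656i


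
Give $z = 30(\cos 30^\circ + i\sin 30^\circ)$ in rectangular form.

a = r cos θ = 30 * sqrt(3)/2 = 15*sqrt(3)
b = r sin θ = 30 * 1/2 = 15
z = 15*sqrt(3) + 15i


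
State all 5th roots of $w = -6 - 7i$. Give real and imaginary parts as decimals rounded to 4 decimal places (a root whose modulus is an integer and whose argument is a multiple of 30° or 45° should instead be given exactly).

|w| = sqrt(85) ≈ 9.219544, arg(w) ≈ 229.398705°
Root modulus = sqrt(85)^(1/5) ≈ 1.559344
Root arguments: θ_k = (arg(w) + 360°k)/5 for k = 0, 1, ..., 4
Compute each root as (root modulus)(cos θ_k + i sin θ_k) using full-precision intermediates, then round to 4 decimal places.
Roots: 1.0856 + 1.1194i, -0.7292 + 1.3784i, -1.5362 - 0.2676i, -0.2203 - 1.5437i, 1.4001 - 0.6865i


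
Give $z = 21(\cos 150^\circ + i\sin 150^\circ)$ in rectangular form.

a = r cos θ = 21 * -sqrt(3)/2 = -21*sqrt(3)/2
b = r sin θ = 21 * 1/2 = 21/2
z = -21*sqrt(3)/2 + (21/2)i


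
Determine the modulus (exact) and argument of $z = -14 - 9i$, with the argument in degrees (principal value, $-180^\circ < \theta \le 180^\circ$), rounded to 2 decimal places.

|z| = sqrt((-14)^2 + (-9)^2) = sqrt(277)
arg(z) = arctan(b/a) = arctan(-9/-14) (quadrant-adjusted) = -147.26°


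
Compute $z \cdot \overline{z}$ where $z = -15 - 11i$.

z * conjugate(z) = |z|^2 = a^2 + b^2
= (-15)^2 + (-11)^2 = 346


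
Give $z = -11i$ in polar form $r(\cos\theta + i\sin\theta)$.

r = |z| = sqrt(a^2 + b^2) = sqrt((0)^2 + (-11)^2) = sqrt(0 + 121) = sqrt(121) = 11
a = 0 and b < 0, so z lies on the negative imaginary axis: θ = 270°
z = 11(cos 270° + i sin 270°)


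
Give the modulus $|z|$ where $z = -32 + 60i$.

|z| = sqrt(a^2 + b^2) = sqrt((-32)^2 + 60^2) = sqrt(4624) = 68


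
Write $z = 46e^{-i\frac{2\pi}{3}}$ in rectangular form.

a = r cos θ = 46 * -1/2 = -23
b = r sin θ = 46 * -sqrt(3)/2 = -23*sqrt(3)
z = -23 - 23*sqrt(3)i


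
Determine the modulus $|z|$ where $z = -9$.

|z| = sqrt(a^2 + b^2) = sqrt((-9)^2 + 0^2) = sqrt(81) = 9


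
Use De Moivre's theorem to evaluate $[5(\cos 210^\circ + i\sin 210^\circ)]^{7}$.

By De Moivre: z^n = r^n(cos(nθ) + i sin(nθ))
= 5^7(cos(7*210°) + i sin(7*210°))
= 78125(cos 30° + i sin 30°)
= 78125*sqrt(3)/2 + (78125/2)i


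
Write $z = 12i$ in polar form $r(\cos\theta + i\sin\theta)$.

r = |z| = sqrt(a^2 + b^2) = sqrt((0)^2 + (12)^2) = sqrt(0 + 144) = sqrt(144) = 12
a = 0 and b > 0, so z lies on the positive imaginary axis: θ = 90°
z = 12(cos 90° + i sin 90°)


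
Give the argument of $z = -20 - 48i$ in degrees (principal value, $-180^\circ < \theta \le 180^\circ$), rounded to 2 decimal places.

θ = arctan(b/a) = arctan(-48/-20) (quadrant-adjusted) = -112.62°


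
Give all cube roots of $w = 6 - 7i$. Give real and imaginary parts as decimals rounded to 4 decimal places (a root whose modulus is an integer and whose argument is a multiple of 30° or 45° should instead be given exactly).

|w| = sqrt(85) ≈ 9.219544, arg(w) ≈ 310.601295°
Root modulus = sqrt(85)^(1/3) ≈ 2.096862
Root arguments: θ_k = (arg(w) + 360°k)/3 for k = 0, 1, ..., 2
Compute each root as (root modulus)(cos θ_k + i sin θ_k) using full-precision intermediates, then round to 4 decimal places.
Roots: -0.4907 + 2.0386i, -1.5202 - 1.4443i, 2.0109 - 0.5944i


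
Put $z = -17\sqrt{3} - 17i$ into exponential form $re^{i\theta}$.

r = |z| = sqrt((-17*sqrt(3))^2 + (-17)^2) = sqrt(867 + 289) = sqrt(1156) = 34
θ = arctan(b/a) = arctan(-17/-29.4449) (quadrant-adjusted) = 210° = 7π/6
z = 34e^(i*7π/6)


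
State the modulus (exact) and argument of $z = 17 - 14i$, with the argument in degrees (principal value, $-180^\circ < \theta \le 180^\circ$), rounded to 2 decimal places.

|z| = sqrt(17^2 + (-14)^2) = sqrt(485)
arg(z) = arctan(b/a) = arctan(-14/17) (quadrant-adjusted) = -39.47°


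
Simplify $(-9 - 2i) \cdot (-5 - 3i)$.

(a1*a2 - b1*b2) + (a1*b2 + b1*a2)i
= (45 - 6) + (27 + 10)i
= 39 + 37i


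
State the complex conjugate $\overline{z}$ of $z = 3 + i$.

If z = a + bi, then conjugate(z) = a - bi
conjugate(3 + i) = 3 - i


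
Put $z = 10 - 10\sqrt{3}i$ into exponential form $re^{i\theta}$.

r = |z| = sqrt((10)^2 + (-10*sqrt(3))^2) = sqrt(100 + 300) = sqrt(400) = 20
θ = arctan(b/a) = arctan(-17.3205/10) (quadrant-adjusted) = -60° = -π/3
z = 20e^(-i*π/3)


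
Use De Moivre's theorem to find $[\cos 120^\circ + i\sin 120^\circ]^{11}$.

By De Moivre: z^n = r^n(cos(nθ) + i sin(nθ))
= 1^11(cos(11*120°) + i sin(11*120°))
= 1(cos 240° + i sin 240°)
= -1/2 - (sqrt(3)/2)i


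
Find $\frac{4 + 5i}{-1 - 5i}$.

Multiply numerator and denominator by conjugate (-1 + 5i):
= (4 + 5i)(-1 + 5i) / ((-1)^2 + (-5)^2)
= (-29 + 15i) / 26
= -29/26 + (15/26)i


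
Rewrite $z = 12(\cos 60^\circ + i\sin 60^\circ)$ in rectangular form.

a = r cos θ = 12 * 1/2 = 6
b = r sin θ = 12 * sqrt(3)/2 = 6*sqrt(3)
z = 6 + 6*sqrt(3)i


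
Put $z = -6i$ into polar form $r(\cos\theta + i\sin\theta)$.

r = |z| = sqrt(a^2 + b^2) = sqrt((0)^2 + (-6)^2) = sqrt(0 + 36) = sqrt(36) = 6
a = 0 and b < 0, so z lies on the negative imaginary axis: θ = 270°
z = 6(cos 270° + i sin 270°)


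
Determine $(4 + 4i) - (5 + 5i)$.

(4 - 5) + (4 - 5)i = -1 - i


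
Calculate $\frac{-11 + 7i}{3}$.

Divisor is real, so divide each part by 3:
= -11/3 + (7/3)i


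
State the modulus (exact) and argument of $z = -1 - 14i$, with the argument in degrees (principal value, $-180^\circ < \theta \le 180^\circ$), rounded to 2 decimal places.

|z| = sqrt((-1)^2 + (-14)^2) = sqrt(197)
arg(z) = arctan(b/a) = arctan(-14/-1) (quadrant-adjusted) = -94.09°


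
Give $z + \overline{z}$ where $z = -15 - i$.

z + conjugate(z) = (a + bi) + (a - bi) = 2a
= 2 * (-15) = -30


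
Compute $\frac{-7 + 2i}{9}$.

Divisor is real, so divide each part by 9:
= -7/9 + (2/9)i


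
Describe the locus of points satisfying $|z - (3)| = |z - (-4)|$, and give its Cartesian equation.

|z - z1| = |z - z2| means z is equidistant from z1 and z2,
i.e. the perpendicular bisector of the segment from (3, 0) to (-4, 0) (midpoint (-1/2, 0)).
With z = x + yi, square both sides:
(x - 3)^2 + (y - 0)^2 = (x - (-4))^2 + (y - 0)^2
The x^2 and y^2 terms cancel: -14x + 0y = 16 - 9 = 7
Simplify: x = -1/2
Locus: Perpendicular bisector of the segment from (3, 0) to (-4, 0): the line x = -1/2


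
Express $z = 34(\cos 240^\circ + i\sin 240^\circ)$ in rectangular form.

a = r cos θ = 34 * -1/2 = -17
b = r sin θ = 34 * -sqrt(3)/2 = -17*sqrt(3)
z = -17 - 17*sqrt(3)i


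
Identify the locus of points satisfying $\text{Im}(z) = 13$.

Im(z) = y where z = x + yi; the equation y = 13 is satisfied by all points with that y-coordinate
Locus: Horizontal line y = 13


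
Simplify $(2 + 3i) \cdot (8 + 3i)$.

(a1*a2 - b1*b2) + (a1*b2 + b1*a2)i
= (16 - 9) + (6 + 24)i
= 7 + 30i


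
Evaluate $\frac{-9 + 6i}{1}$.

Divisor is real, so divide each part by 1:
= -9 + 6i


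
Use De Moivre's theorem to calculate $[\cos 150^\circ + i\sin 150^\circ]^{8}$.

By De Moivre: z^n = r^n(cos(nθ) + i sin(nθ))
= 1^8(cos(8*150°) + i sin(8*150°))
= 1(cos 120° + i sin 120°)
= -1/2 + (sqrt(3)/2)i


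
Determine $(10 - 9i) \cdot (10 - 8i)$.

(a1*a2 - b1*b2) + (a1*b2 + b1*a2)i
= (100 - 72) + (-80 + (-90))i
= 28 - 170i


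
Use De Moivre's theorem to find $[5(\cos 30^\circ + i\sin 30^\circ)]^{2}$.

By De Moivre: z^n = r^n(cos(nθ) + i sin(nθ))
= 5^2(cos(2*30°) + i sin(2*30°))
= 25(cos 60° + i sin 60°)
= 25/2 + (25*sqrt(3)/2)i


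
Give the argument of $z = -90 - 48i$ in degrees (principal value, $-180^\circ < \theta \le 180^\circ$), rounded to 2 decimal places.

θ = arctan(b/a) = arctan(-48/-90) (quadrant-adjusted) = -151.93°


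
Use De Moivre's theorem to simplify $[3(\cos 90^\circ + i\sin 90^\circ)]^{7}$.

By De Moivre: z^n = r^n(cos(nθ) + i sin(nθ))
= 3^7(cos(7*90°) + i sin(7*90°))
= 2187(cos 270° + i sin 270°)
= -2187i


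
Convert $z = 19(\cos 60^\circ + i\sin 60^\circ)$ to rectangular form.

a = r cos θ = 19 * 1/2 = 19/2
b = r sin θ = 19 * sqrt(3)/2 = 19*sqrt(3)/2
z = 19/2 + (19*sqrt(3)/2)i


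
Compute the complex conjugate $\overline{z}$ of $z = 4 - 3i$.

If z = a + bi, then conjugate(z) = a - bi
conjugate(4 - 3i) = 4 + 3i


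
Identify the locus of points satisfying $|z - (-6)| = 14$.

|z - z0| = r describes a circle centered at z0 with radius r
Here z0 = -6 and r = 14
Locus: Circle centered at (-6, 0) with radius 14


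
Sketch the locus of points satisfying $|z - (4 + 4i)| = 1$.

|z - z0| = r describes a circle centered at z0 with radius r
Here z0 = 4 + 4i and r = 1
Locus: Circle centered at (4, 4) with radius 1


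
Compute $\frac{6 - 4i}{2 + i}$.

Multiply numerator and denominator by conjugate (2 - i):
= (6 - 4i)(2 - i) / (2^2 + 1^2)
= (8 - 14i) / 5
= 8/5 - (14/5)i


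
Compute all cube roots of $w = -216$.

|w| = 216, arg(w) = 180°
Root modulus = 216^(1/3) = 6
Root arguments: θ_k = (180° + 360°k)/3 for k = 0, 1, ..., 2
Roots: 3 + 3*sqrt(3)i, -6, 3 - 3*sqrt(3)i


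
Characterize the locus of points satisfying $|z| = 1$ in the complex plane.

|z| = 1 means sqrt(x^2 + y^2) = 1
This is a circle of radius 1 centered at the origin


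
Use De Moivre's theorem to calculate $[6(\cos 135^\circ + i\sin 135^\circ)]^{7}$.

By De Moivre: z^n = r^n(cos(nθ) + i sin(nθ))
= 6^7(cos(7*135°) + i sin(7*135°))
= 279936(cos 225° + i sin 225°)
= -139968*sqrt(2) - 139968*sqrt(2)i


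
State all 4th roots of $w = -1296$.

|w| = 1296, arg(w) = 180°
Root modulus = 1296^(1/4) = 6
Root arguments: θ_k = (180° + 360°k)/4 for k = 0, 1, ..., 3
Roots: 3*sqrt(2) + 3*sqrt(2)i, -3*sqrt(2) + 3*sqrt(2)i, -3*sqrt(2) - 3*sqrt(2)i, 3*sqrt(2) - 3*sqrt(2)i


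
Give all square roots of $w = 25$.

|w| = 25, arg(w) = 0°
Root modulus = 25^(1/2) = 5
Root arguments: θ_k = (0° + 360°k)/2 for k = 0, 1, ..., 1
Roots: 5, -5


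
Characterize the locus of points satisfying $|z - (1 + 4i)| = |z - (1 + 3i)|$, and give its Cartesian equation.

|z - z1| = |z - z2| means z is equidistant from z1 and z2,
i.e. the perpendicular bisector of the segment from (1, 4) to (1, 3) (midpoint (1, 7/2)).
With z = x + yi, square both sides:
(x - 1)^2 + (y - 4)^2 = (x - 1)^2 + (y - 3)^2
The x^2 and y^2 terms cancel: 0x + (-2)y = 10 - 17 = -7
Simplify: y = 7/2
Locus: Perpendicular bisector of the segment from (1, 4) to (1, 3): the line y = 7/2


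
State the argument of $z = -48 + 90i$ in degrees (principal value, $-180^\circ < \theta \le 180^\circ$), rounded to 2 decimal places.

θ = arctan(b/a) = arctan(90/-48) (quadrant-adjusted) = 118.07°


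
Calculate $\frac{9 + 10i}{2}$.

Divisor is real, so divide each part by 2:
= 9/2 + 5i


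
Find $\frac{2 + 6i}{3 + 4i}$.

Multiply numerator and denominator by conjugate (3 - 4i):
= (2 + 6i)(3 - 4i) / (3^2 + 4^2)
= (30 + 10i) / 25
Divide through by 5: (6 + 2i) / 5
= 6/5 + (2/5)i


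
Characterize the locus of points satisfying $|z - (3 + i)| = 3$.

|z - z0| = r describes a circle centered at z0 with radius r
Here z0 = 3 + i and r = 3
Locus: Circle centered at (3, 1) with radius 3


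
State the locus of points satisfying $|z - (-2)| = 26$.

|z - z0| = r describes a circle centered at z0 with radius r
Here z0 = -2 and r = 26
Locus: Circle centered at (-2, 0) with radius 26


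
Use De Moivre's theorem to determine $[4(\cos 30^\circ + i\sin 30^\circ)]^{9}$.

By De Moivre: z^n = r^n(cos(nθ) + i sin(nθ))
= 4^9(cos(9*30°) + i sin(9*30°))
= 262144(cos 270° + i sin 270°)
= -262144i


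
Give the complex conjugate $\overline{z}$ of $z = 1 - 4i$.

If z = a + bi, then conjugate(z) = a - bi
conjugate(1 - 4i) = 1 + 4i


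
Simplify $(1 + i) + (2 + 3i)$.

(1 + 2) + (1 + 3)i = 3 + 4i


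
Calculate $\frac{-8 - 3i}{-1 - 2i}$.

Multiply numerator and denominator by conjugate (-1 + 2i):
= (-8 - 3i)(-1 + 2i) / ((-1)^2 + (-2)^2)
= (14 - 13i) / 5
= 14/5 - (13/5)i


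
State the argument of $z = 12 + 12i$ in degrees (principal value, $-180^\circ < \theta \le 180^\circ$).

θ = arctan(b/a) = arctan(12/12) (quadrant-adjusted) = 45°


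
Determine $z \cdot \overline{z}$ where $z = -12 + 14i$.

z * conjugate(z) = |z|^2 = a^2 + b^2
= (-12)^2 + 14^2 = 340


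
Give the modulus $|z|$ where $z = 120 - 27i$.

|z| = sqrt(a^2 + b^2) = sqrt(120^2 + (-27)^2) = sqrt(15129) = 123


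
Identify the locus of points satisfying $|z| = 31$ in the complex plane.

|z| = 31 means sqrt(x^2 + y^2) = 31
This is a circle of radius 31 centered at the origin


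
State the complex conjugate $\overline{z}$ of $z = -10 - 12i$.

If z = a + bi, then conjugate(z) = a - bi
conjugate(-10 - 12i) = -10 + 12i


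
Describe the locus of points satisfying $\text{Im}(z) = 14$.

Im(z) = y where z = x + yi; the equation y = 14 is satisfied by all points with that y-coordinate
Locus: Horizontal line y = 14


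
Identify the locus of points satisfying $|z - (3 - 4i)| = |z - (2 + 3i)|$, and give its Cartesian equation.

|z - z1| = |z - z2| means z is equidistant from z1 and z2,
i.e. the perpendicular bisector of the segment from (3, -4) to (2, 3) (midpoint (5/2, -1/2)).
With z = x + yi, square both sides:
(x - 3)^2 + (y - (-4))^2 = (x - 2)^2 + (y - 3)^2
The x^2 and y^2 terms cancel: -2x + 14y = 13 - 25 = -12
Simplify: x - 7y = 6
Locus: Perpendicular bisector of the segment from (3, -4) to (2, 3): the line x - 7y = 6


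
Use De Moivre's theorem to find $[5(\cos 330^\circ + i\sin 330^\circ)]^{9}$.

By De Moivre: z^n = r^n(cos(nθ) + i sin(nθ))
= 5^9(cos(9*330°) + i sin(9*330°))
= 1953125(cos 90° + i sin 90°)
= 1953125i


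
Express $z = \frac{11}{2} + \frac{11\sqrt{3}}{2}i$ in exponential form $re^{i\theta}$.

r = |z| = sqrt((11/2)^2 + (11*sqrt(3)/2)^2) = sqrt(121/4 + 363/4) = sqrt(121) = 11
θ = arctan(b/a) = arctan(9.5263/5.5) (quadrant-adjusted) = 60° = π/3
z = 11e^(i*π/3)


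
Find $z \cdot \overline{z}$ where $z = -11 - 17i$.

z * conjugate(z) = |z|^2 = a^2 + b^2
= (-11)^2 + (-17)^2 = 410


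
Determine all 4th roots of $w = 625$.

|w| = 625, arg(w) = 0°
Root modulus = 625^(1/4) = 5
Root arguments: θ_k = (0° + 360°k)/4 for k = 0, 1, ..., 3
Roots: 5, 5i, -5, -5i


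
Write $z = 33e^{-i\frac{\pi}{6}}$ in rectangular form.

a = r cos θ = 33 * sqrt(3)/2 = 33*sqrt(3)/2
b = r sin θ = 33 * -1/2 = -33/2
z = 33*sqrt(3)/2 - (33/2)i


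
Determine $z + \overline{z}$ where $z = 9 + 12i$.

z + conjugate(z) = (a + bi) + (a - bi) = 2a
= 2 * 9 = 18


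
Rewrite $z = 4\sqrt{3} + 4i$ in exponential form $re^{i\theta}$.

r = |z| = sqrt((4*sqrt(3))^2 + (4)^2) = sqrt(48 + 16) = sqrt(64) = 8
θ = arctan(b/a) = arctan(4/6.9282) (quadrant-adjusted) = 30° = π/6
z = 8e^(i*π/6)


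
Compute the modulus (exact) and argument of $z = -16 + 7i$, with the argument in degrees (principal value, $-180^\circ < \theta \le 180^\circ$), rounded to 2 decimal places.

|z| = sqrt((-16)^2 + 7^2) = sqrt(305)
arg(z) = arctan(b/a) = arctan(7/-16) (quadrant-adjusted) = 156.37°


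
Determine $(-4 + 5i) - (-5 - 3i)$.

(-4 - (-5)) + (5 - (-3))i = 1 + 8i


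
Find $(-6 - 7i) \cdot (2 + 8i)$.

(a1*a2 - b1*b2) + (a1*b2 + b1*a2)i
= (-12 - (-56)) + (-48 + (-14))i
= 44 - 62i


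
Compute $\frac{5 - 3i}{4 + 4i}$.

Multiply numerator and denominator by conjugate (4 - 4i):
= (5 - 3i)(4 - 4i) / (4^2 + 4^2)
= (8 - 32i) / 32
Divide through by 8: (1 - 4i) / 4
= 1/4 - i


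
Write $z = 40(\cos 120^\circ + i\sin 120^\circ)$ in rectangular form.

a = r cos θ = 40 * -1/2 = -20
b = r sin θ = 40 * sqrt(3)/2 = 20*sqrt(3)
z = -20 + 20*sqrt(3)i


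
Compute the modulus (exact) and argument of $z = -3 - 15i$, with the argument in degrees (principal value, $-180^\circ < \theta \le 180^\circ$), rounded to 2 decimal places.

|z| = sqrt((-3)^2 + (-15)^2) = sqrt(234)
arg(z) = arctan(b/a) = arctan(-15/-3) (quadrant-adjusted) = -101.31°


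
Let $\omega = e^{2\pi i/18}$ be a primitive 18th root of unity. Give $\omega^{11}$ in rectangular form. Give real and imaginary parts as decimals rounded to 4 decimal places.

ω^11 = e^(2πi·11/18) = e^(i·11π/9)
= cos(11π/9) + i sin(11π/9)
= -0.7660 - 0.6428i


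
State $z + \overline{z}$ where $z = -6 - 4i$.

z + conjugate(z) = (a + bi) + (a - bi) = 2a
= 2 * (-6) = -12


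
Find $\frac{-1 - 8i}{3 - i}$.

Multiply numerator and denominator by conjugate (3 + i):
= (-1 - 8i)(3 + i) / (3^2 + (-1)^2)
= (5 - 25i) / 10
Divide through by 5: (1 - 5i) / 2
= 1/2 - (5/2)i


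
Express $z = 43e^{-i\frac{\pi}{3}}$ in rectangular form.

a = r cos θ = 43 * 1/2 = 43/2
b = r sin θ = 43 * -sqrt(3)/2 = -43*sqrt(3)/2
z = 43/2 - (43*sqrt(3)/2)i


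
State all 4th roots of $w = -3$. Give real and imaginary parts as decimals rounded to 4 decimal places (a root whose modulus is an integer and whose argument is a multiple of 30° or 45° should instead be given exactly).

|w| = 3, arg(w) = 180°
Root modulus = 3^(1/4) ≈ 1.316074
Root arguments: θ_k = (180° + 360°k)/4 for k = 0, 1, ..., 3
Compute each root as (root modulus)(cos θ_k + i sin θ_k) using full-precision intermediates, then round to 4 decimal places.
Roots: 0.9306 + 0.9306i, -0.9306 + 0.9306i, -0.9306 - 0.9306i, 0.9306 - 0.9306i


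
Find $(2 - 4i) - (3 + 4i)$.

(2 - 3) + (-4 - 4)i = -1 - 8i


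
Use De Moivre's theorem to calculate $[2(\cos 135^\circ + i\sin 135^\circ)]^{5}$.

By De Moivre: z^n = r^n(cos(nθ) + i sin(nθ))
= 2^5(cos(5*135°) + i sin(5*135°))
= 32(cos 315° + i sin 315°)
= 16*sqrt(2) - 16*sqrt(2)i


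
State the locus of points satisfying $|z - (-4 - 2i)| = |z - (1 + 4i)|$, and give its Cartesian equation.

|z - z1| = |z - z2| means z is equidistant from z1 and z2,
i.e. the perpendicular bisector of the segment from (-4, -2) to (1, 4) (midpoint (-3/2, 1)).
With z = x + yi, square both sides:
(x - (-4))^2 + (y - (-2))^2 = (x - 1)^2 + (y - 4)^2
The x^2 and y^2 terms cancel: 10x + 12y = 17 - 20 = -3
Simplify: 10x + 12y = -3
Locus: Perpendicular bisector of the segment from (-4, -2) to (1, 4): the line 10x + 12y = -3


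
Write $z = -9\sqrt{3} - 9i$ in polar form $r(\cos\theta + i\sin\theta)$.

r = |z| = sqrt(a^2 + b^2) = sqrt((-9*sqrt(3))^2 + (-9)^2) = sqrt(243 + 81) = sqrt(324) = 18
θ = arctan(b/a) = arctan(-9/-15.5885) (quadrant-adjusted) = 210°
z = 18(cos 210° + i sin 210°)


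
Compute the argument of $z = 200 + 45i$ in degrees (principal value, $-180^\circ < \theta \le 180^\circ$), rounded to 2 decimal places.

θ = arctan(b/a) = arctan(45/200) (quadrant-adjusted) = 12.68°


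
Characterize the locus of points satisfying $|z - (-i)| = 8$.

|z - z0| = r describes a circle centered at z0 with radius r
Here z0 = -i and r = 8
Locus: Circle centered at (0, -1) with radius 8


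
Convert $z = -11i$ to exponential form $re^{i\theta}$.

r = |z| = sqrt((0)^2 + (-11)^2) = sqrt(0 + 121) = sqrt(121) = 11
a = 0 and b < 0, so z lies on the negative imaginary axis: θ = -90° = -π/2
z = 11e^(-i*π/2)


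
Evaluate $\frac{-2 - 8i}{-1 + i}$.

Multiply numerator and denominator by conjugate (-1 - i):
= (-2 - 8i)(-1 - i) / ((-1)^2 + 1^2)
= (-6 + 10i) / 2
= -3 + 5i


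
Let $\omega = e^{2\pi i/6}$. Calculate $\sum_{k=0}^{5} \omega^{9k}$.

Let ζ = ω^9 = e^(2πi·9/6). Since 6 ∤ 9, ζ ≠ 1.
Sum = Σ_{k=0}^{5} ζ^k = (ζ^6 - 1)/(ζ - 1) = (ω^{9·6} - 1)/(ζ - 1) = (1 - 1)/(ζ - 1) = 0


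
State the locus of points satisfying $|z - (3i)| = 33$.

|z - z0| = r describes a circle centered at z0 with radius r
Here z0 = 3i and r = 33
Locus: Circle centered at (0, 3) with radius 33


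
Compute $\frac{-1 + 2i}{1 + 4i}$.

Multiply numerator and denominator by conjugate (1 - 4i):
= (-1 + 2i)(1 - 4i) / (1^2 + 4^2)
= (7 + 6i) / 17
= 7/17 + (6/17)i


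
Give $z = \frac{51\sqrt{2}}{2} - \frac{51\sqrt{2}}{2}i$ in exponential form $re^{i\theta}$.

r = |z| = sqrt((51*sqrt(2)/2)^2 + (-51*sqrt(2)/2)^2) = sqrt(2601/2 + 2601/2) = sqrt(2601) = 51
θ = arctan(b/a) = arctan(-36.0624/36.0624) (quadrant-adjusted) = -45° = -π/4
z = 51e^(-i*π/4)


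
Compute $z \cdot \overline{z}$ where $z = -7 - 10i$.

z * conjugate(z) = |z|^2 = a^2 + b^2
= (-7)^2 + (-10)^2 = 149


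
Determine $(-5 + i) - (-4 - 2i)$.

(-5 - (-4)) + (1 - (-2))i = -1 + 3i


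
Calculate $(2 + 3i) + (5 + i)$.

(2 + 5) + (3 + 1)i = 7 + 4i


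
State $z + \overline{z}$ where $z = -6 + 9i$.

z + conjugate(z) = (a + bi) + (a - bi) = 2a
= 2 * (-6) = -12


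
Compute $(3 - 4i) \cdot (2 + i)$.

(a1*a2 - b1*b2) + (a1*b2 + b1*a2)i
= (6 - (-4)) + (3 + (-8))i
= 10 - 5i


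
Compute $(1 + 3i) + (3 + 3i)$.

(1 + 3) + (3 + 3)i = 4 + 6i


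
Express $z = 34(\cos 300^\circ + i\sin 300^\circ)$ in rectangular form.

a = r cos θ = 34 * 1/2 = 17
b = r sin θ = 34 * -sqrt(3)/2 = -17*sqrt(3)
z = 17 - 17*sqrt(3)i


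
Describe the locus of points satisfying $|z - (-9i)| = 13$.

|z - z0| = r describes a circle centered at z0 with radius r
Here z0 = -9i and r = 13
Locus: Circle centered at (0, -9) with radius 13


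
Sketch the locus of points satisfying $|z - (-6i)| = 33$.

|z - z0| = r describes a circle centered at z0 with radius r
Here z0 = -6i and r = 33
Locus: Circle centered at (0, -6) with radius 33


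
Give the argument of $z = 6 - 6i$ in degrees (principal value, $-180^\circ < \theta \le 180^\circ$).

θ = arctan(b/a) = arctan(-6/6) (quadrant-adjusted) = -45°


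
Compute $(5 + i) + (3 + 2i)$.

(5 + 3) + (1 + 2)i = 8 + 3i


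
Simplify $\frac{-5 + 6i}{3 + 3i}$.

Multiply numerator and denominator by conjugate (3 - 3i):
= (-5 + 6i)(3 - 3i) / (3^2 + 3^2)
= (3 + 33i) / 18
Divide through by 3: (1 + 11i) / 6
= 1/6 + (11/6)i


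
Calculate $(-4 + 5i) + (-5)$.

(-4 + (-5)) + (5 + 0)i = -9 + 5i


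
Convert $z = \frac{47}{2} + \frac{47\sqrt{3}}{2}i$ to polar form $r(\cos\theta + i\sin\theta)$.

r = |z| = sqrt(a^2 + b^2) = sqrt((47/2)^2 + (47*sqrt(3)/2)^2) = sqrt(2209/4 + 6627/4) = sqrt(2209) = 47
θ = arctan(b/a) = arctan(40.7032/23.5) (quadrant-adjusted) = 60°
z = 47(cos 60° + i sin 60°)


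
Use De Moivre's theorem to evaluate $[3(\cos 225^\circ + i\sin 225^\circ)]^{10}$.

By De Moivre: z^n = r^n(cos(nθ) + i sin(nθ))
= 3^10(cos(10*225°) + i sin(10*225°))
= 59049(cos 90° + i sin 90°)
= 59049i


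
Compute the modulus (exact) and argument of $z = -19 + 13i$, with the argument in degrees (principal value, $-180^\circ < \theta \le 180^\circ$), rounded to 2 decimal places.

|z| = sqrt((-19)^2 + 13^2) = sqrt(530)
arg(z) = arctan(b/a) = arctan(13/-19) (quadrant-adjusted) = 145.62°


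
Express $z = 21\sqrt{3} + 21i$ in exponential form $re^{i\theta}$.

r = |z| = sqrt((21*sqrt(3))^2 + (21)^2) = sqrt(1323 + 441) = sqrt(1764) = 42
θ = arctan(b/a) = arctan(21/36.3731) (quadrant-adjusted) = 30° = π/6
z = 42e^(i*π/6)


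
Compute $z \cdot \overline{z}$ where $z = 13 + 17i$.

z * conjugate(z) = |z|^2 = a^2 + b^2
= 13^2 + 17^2 = 458


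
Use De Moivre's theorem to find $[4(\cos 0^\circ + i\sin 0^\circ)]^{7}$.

By De Moivre: z^n = r^n(cos(nθ) + i sin(nθ))
= 4^7(cos(7*0°) + i sin(7*0°))
= 16384(cos 0° + i sin 0°)
= 16384


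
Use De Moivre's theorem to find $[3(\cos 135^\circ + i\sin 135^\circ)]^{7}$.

By De Moivre: z^n = r^n(cos(nθ) + i sin(nθ))
= 3^7(cos(7*135°) + i sin(7*135°))
= 2187(cos 225° + i sin 225°)
= -2187*sqrt(2)/2 - (2187*sqrt(2)/2)i


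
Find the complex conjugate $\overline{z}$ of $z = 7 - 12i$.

If z = a + bi, then conjugate(z) = a - bi
conjugate(7 - 12i) = 7 + 12i


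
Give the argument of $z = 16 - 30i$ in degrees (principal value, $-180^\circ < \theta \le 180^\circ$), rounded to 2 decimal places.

θ = arctan(b/a) = arctan(-30/16) (quadrant-adjusted) = -61.93°


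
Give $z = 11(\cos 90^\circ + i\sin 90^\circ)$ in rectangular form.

a = r cos θ = 11 * 0 = 0
b = r sin θ = 11 * 1 = 11
z = 11i


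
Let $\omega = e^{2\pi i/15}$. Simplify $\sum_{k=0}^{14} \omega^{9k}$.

Let ζ = ω^9 = e^(2πi·9/15). Since 15 ∤ 9, ζ ≠ 1.
Sum = Σ_{k=0}^{14} ζ^k = (ζ^15 - 1)/(ζ - 1) = (ω^{9·15} - 1)/(ζ - 1) = (1 - 1)/(ζ - 1) = 0


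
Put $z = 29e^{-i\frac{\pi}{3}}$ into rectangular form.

a = r cos θ = 29 * 1/2 = 29/2
b = r sin θ = 29 * -sqrt(3)/2 = -29*sqrt(3)/2
z = 29/2 - (29*sqrt(3)/2)i


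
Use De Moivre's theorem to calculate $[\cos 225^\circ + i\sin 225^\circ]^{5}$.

By De Moivre: z^n = r^n(cos(nθ) + i sin(nθ))
= 1^5(cos(5*225°) + i sin(5*225°))
= 1(cos 45° + i sin 45°)
= sqrt(2)/2 + (sqrt(2)/2)i


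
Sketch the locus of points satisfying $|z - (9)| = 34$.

|z - z0| = r describes a circle centered at z0 with radius r
Here z0 = 9 and r = 34
Locus: Circle centered at (9, 0) with radius 34


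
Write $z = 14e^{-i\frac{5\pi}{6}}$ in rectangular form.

a = r cos θ = 14 * -sqrt(3)/2 = -7*sqrt(3)
b = r sin θ = 14 * -1/2 = -7
z = -7*sqrt(3) - 7i


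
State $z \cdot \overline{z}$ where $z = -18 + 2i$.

z * conjugate(z) = |z|^2 = a^2 + b^2
= (-18)^2 + 2^2 = 328


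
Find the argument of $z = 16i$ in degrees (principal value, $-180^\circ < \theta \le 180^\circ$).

a = 0 and b > 0, so z lies on the positive imaginary axis: θ = 90°


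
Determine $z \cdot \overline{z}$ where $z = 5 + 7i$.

z * conjugate(z) = |z|^2 = a^2 + b^2
= 5^2 + 7^2 = 74


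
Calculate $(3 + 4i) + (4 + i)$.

(3 + 4) + (4 + 1)i = 7 + 5i


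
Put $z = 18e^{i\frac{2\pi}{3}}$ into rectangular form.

a = r cos θ = 18 * -1/2 = -9
b = r sin θ = 18 * sqrt(3)/2 = 9*sqrt(3)
z = -9 + 9*sqrt(3)i


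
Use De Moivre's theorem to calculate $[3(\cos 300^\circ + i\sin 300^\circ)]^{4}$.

By De Moivre: z^n = r^n(cos(nθ) + i sin(nθ))
= 3^4(cos(4*300°) + i sin(4*300°))
= 81(cos 120° + i sin 120°)
= -81/2 + (81*sqrt(3)/2)i


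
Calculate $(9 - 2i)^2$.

(a + bi)^2 = a^2 - b^2 + 2abi
= 9^2 - (-2)^2 + 2*9*(-2)i
= 77 - 36i


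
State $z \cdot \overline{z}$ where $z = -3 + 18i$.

z * conjugate(z) = |z|^2 = a^2 + b^2
= (-3)^2 + 18^2 = 333


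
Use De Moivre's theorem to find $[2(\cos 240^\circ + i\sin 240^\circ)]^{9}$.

By De Moivre: z^n = r^n(cos(nθ) + i sin(nθ))
= 2^9(cos(9*240°) + i sin(9*240°))
= 512(cos 0° + i sin 0°)
= 512


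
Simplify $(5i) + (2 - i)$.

(0 + 2) + (5 + (-1))i = 2 + 4i


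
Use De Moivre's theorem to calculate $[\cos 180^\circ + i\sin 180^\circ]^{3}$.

By De Moivre: z^n = r^n(cos(nθ) + i sin(nθ))
= 1^3(cos(3*180°) + i sin(3*180°))
= 1(cos 180° + i sin 180°)
= -1


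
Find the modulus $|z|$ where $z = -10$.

|z| = sqrt(a^2 + b^2) = sqrt((-10)^2 + 0^2) = sqrt(100) = 10


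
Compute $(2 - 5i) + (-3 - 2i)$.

(2 + (-3)) + (-5 + (-2))i = -1 - 7i


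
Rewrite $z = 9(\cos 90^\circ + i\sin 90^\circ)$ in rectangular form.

a = r cos θ = 9 * 0 = 0
b = r sin θ = 9 * 1 = 9
z = 9i


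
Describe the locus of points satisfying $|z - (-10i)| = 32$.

|z - z0| = r describes a circle centered at z0 with radius r
Here z0 = -10i and r = 32
Locus: Circle centered at (0, -10) with radius 32


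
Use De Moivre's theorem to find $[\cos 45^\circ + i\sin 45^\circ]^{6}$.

By De Moivre: z^n = r^n(cos(nθ) + i sin(nθ))
= 1^6(cos(6*45°) + i sin(6*45°))
= 1(cos 270° + i sin 270°)
= -i


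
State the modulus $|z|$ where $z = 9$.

|z| = sqrt(a^2 + b^2) = sqrt(9^2 + 0^2) = sqrt(81) = 9


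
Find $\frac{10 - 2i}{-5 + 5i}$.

Multiply numerator and denominator by conjugate (-5 - 5i):
= (10 - 2i)(-5 - 5i) / ((-5)^2 + 5^2)
= (-60 - 40i) / 50
Divide through by 10: (-6 - 4i) / 5
= -6/5 - (4/5)i


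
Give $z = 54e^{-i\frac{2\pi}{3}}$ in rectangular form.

a = r cos θ = 54 * -1/2 = -27
b = r sin θ = 54 * -sqrt(3)/2 = -27*sqrt(3)
z = -27 - 27*sqrt(3)i


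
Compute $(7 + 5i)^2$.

(a + bi)^2 = a^2 - b^2 + 2abi
= 7^2 - 5^2 + 2*7*5i
= 24 + 70i


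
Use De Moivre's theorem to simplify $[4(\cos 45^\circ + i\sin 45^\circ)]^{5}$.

By De Moivre: z^n = r^n(cos(nθ) + i sin(nθ))
= 4^5(cos(5*45°) + i sin(5*45°))
= 1024(cos 225° + i sin 225°)
= -512*sqrt(2) - 512*sqrt(2)i


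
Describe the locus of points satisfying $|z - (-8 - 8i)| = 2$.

|z - z0| = r describes a circle centered at z0 with radius r
Here z0 = -8 - 8i and r = 2
Locus: Circle centered at (-8, -8) with radius 2


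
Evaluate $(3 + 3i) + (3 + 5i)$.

(3 + 3) + (3 + 5)i = 6 + 8i


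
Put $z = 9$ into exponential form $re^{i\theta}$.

r = |z| = sqrt((9)^2 + (0)^2) = sqrt(81 + 0) = sqrt(81) = 9
b = 0 and a > 0, so z lies on the positive real axis: θ = 0
z = 9e^(i*0) = 9


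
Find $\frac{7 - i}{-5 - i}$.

Multiply numerator and denominator by conjugate (-5 + i):
= (7 - i)(-5 + i) / ((-5)^2 + (-1)^2)
= (-34 + 12i) / 26
Divide through by 2: (-17 + 6i) / 13
= -17/13 + (6/13)i


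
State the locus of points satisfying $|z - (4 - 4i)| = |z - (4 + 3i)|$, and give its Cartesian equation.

|z - z1| = |z - z2| means z is equidistant from z1 and z2,
i.e. the perpendicular bisector of the segment from (4, -4) to (4, 3) (midpoint (4, -1/2)).
With z = x + yi, square both sides:
(x - 4)^2 + (y - (-4))^2 = (x - 4)^2 + (y - 3)^2
The x^2 and y^2 terms cancel: 0x + 14y = 25 - 32 = -7
Simplify: y = -1/2
Locus: Perpendicular bisector of the segment from (4, -4) to (4, 3): the line y = -1/2


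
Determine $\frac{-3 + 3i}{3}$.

Divisor is real, so divide each part by 3:
= -1 + i


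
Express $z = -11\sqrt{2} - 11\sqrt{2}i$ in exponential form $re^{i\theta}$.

r = |z| = sqrt((-11*sqrt(2))^2 + (-11*sqrt(2))^2) = sqrt(242 + 242) = sqrt(484) = 22
θ = arctan(b/a) = arctan(-15.5563/-15.5563) (quadrant-adjusted) = -135° = -3π/4
z = 22e^(-i*3π/4)


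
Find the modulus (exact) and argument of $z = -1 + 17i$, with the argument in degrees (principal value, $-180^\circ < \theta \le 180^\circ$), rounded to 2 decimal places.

|z| = sqrt((-1)^2 + 17^2) = sqrt(290)
arg(z) = arctan(b/a) = arctan(17/-1) (quadrant-adjusted) = 93.37°


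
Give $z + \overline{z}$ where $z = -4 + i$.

z + conjugate(z) = (a + bi) + (a - bi) = 2a
= 2 * (-4) = -8


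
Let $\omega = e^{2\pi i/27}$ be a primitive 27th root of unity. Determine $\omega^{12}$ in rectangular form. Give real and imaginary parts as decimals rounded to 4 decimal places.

ω^12 = e^(2πi·12/27) = e^(i·8π/9)
= cos(8π/9) + i sin(8π/9)
= -0.9397 + 0.3420i


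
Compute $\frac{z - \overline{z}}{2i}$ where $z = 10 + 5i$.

z - conjugate(z) = 2bi
(z - conjugate(z))/(2i) = 2bi/(2i) = b = 5


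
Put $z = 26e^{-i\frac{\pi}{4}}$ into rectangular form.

a = r cos θ = 26 * sqrt(2)/2 = 13*sqrt(2)
b = r sin θ = 26 * -sqrt(2)/2 = -13*sqrt(2)
z = 13*sqrt(2) - 13*sqrt(2)i


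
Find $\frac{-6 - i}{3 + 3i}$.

Multiply numerator and denominator by conjugate (3 - 3i):
= (-6 - i)(3 - 3i) / (3^2 + 3^2)
= (-21 + 15i) / 18
Divide through by 3: (-7 + 5i) / 6
= -7/6 + (5/6)i


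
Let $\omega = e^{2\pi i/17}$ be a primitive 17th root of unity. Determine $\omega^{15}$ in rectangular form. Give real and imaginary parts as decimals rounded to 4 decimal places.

ω^15 = e^(2πi·15/17) = e^(i·30π/17)
= cos(30π/17) + i sin(30π/17)
= 0.7390 - 0.6737i


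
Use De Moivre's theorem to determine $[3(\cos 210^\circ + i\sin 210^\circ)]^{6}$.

By De Moivre: z^n = r^n(cos(nθ) + i sin(nθ))
= 3^6(cos(6*210°) + i sin(6*210°))
= 729(cos 180° + i sin 180°)
= -729


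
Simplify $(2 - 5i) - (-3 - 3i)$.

(2 - (-3)) + (-5 - (-3))i = 5 - 2i


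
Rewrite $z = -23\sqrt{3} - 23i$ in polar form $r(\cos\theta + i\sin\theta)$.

r = |z| = sqrt(a^2 + b^2) = sqrt((-23*sqrt(3))^2 + (-23)^2) = sqrt(1587 + 529) = sqrt(2116) = 46
θ = arctan(b/a) = arctan(-23/-39.8372) (quadrant-adjusted) = 210°
z = 46(cos 210° + i sin 210°)


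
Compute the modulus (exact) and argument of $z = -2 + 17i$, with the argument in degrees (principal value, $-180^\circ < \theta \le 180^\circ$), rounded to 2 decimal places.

|z| = sqrt((-2)^2 + 17^2) = sqrt(293)
arg(z) = arctan(b/a) = arctan(17/-2) (quadrant-adjusted) = 96.71°


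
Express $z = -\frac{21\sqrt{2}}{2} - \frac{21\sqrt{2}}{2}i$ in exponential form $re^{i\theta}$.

r = |z| = sqrt((-21*sqrt(2)/2)^2 + (-21*sqrt(2)/2)^2) = sqrt(441/2 + 441/2) = sqrt(441) = 21
θ = arctan(b/a) = arctan(-14.8492/-14.8492) (quadrant-adjusted) = -135° = -3π/4
z = 21e^(-i*3π/4)


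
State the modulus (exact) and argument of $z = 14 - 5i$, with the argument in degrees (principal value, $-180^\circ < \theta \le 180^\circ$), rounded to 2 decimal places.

|z| = sqrt(14^2 + (-5)^2) = sqrt(221)
arg(z) = arctan(b/a) = arctan(-5/14) (quadrant-adjusted) = -19.65°


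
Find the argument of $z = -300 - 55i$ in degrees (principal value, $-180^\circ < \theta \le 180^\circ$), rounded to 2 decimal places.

θ = arctan(b/a) = arctan(-55/-300) (quadrant-adjusted) = -169.61°


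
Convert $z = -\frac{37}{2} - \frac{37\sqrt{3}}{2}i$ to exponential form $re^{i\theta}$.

r = |z| = sqrt((-37/2)^2 + (-37*sqrt(3)/2)^2) = sqrt(1369/4 + 4107/4) = sqrt(1369) = 37
θ = arctan(b/a) = arctan(-32.0429/-18.5) (quadrant-adjusted) = -120° = -2π/3
z = 37e^(-i*2π/3)


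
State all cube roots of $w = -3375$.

|w| = 3375, arg(w) = 180°
Root modulus = 3375^(1/3) = 15
Root arguments: θ_k = (180° + 360°k)/3 for k = 0, 1, ..., 2
Roots: 15/2 + (15*sqrt(3)/2)i, -15, 15/2 - (15*sqrt(3)/2)i


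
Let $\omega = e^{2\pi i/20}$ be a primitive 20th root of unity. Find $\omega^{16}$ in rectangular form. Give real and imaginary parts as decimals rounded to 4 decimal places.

ω^16 = e^(2πi·16/20) = e^(i·8π/5)
= cos(8π/5) + i sin(8π/5)
= 0.3090 - 0.9511i


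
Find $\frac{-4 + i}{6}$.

Divisor is real, so divide each part by 6:
= -2/3 + (1/6)i


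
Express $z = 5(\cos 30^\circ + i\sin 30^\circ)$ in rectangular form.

a = r cos θ = 5 * sqrt(3)/2 = 5*sqrt(3)/2
b = r sin θ = 5 * 1/2 = 5/2
z = 5*sqrt(3)/2 + (5/2)i


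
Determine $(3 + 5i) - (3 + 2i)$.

(3 - 3) + (5 - 2)i = 3i


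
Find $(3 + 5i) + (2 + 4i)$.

(3 + 2) + (5 + 4)i = 5 + 9i


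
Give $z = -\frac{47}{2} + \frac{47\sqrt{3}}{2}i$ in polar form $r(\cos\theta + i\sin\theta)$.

r = |z| = sqrt(a^2 + b^2) = sqrt((-47/2)^2 + (47*sqrt(3)/2)^2) = sqrt(2209/4 + 6627/4) = sqrt(2209) = 47
θ = arctan(b/a) = arctan(40.7032/-23.5) (quadrant-adjusted) = 120°
z = 47(cos 120° + i sin 120°)


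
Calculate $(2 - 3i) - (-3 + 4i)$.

(2 - (-3)) + (-3 - 4)i = 5 - 7i


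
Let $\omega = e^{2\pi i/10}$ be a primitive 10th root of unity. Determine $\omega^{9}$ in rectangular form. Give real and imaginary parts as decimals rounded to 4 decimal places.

ω^9 = e^(2πi·9/10) = e^(i·9π/5)
= cos(9π/5) + i sin(9π/5)
= 0.8090 - 0.5878i


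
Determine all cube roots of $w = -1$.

|w| = 1, arg(w) = 180°
Root modulus = 1^(1/3) = 1
Root arguments: θ_k = (180° + 360°k)/3 for k = 0, 1, ..., 2
Roots: 1/2 + (sqrt(3)/2)i, -1, 1/2 - (sqrt(3)/2)i


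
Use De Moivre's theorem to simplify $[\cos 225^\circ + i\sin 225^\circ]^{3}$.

By De Moivre: z^n = r^n(cos(nθ) + i sin(nθ))
= 1^3(cos(3*225°) + i sin(3*225°))
= 1(cos 315° + i sin 315°)
= sqrt(2)/2 - (sqrt(2)/2)i
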